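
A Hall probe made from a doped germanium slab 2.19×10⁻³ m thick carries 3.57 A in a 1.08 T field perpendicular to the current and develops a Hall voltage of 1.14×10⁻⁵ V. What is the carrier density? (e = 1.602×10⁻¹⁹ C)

n ≈ 9.64×10²⁶ m⁻³

From V_H = IB/(n e t), n = IB/(V_H e t).
n = (3.57)(1.08)/((1.14×10⁻⁵)(1.602×10⁻¹⁹)(2.19×10⁻³)) ≈ 9.64×10²⁶ m⁻³.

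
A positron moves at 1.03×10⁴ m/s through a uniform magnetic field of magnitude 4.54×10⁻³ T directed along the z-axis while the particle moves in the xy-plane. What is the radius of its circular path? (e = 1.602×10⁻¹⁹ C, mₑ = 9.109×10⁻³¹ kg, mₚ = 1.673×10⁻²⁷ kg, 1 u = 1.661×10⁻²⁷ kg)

The magnetic force provides the centripetal force: |q|vB = mv²/r.
r = mv/(|q|B) = (9.109×10⁻³¹)(1.03×10⁴)/((1.602×10⁻¹⁹)(4.54×10⁻³)) ≈ 1.29×10⁻⁵ m.

r ≈ 1.29×10⁻⁵ m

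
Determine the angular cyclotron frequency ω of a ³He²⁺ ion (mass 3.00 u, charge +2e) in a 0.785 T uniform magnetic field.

ω = |q|B/m.
ω = (3.204×10⁻¹⁹)(0.785)/4.983×10⁻²⁷ ≈ 5.05×10⁷ rad/s.

ω ≈ 5.05×10⁷ rad/s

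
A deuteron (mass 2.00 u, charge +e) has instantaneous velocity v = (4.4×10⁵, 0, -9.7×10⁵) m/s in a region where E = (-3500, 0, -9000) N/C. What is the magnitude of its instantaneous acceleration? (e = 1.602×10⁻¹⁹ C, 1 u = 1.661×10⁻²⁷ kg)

Only an electric field acts, so F = qE = (1.602×10⁻¹⁹ C)·(-3500, 0, -9000) = (-5.61×10⁻¹⁶, 0, -1.44×10⁻¹⁵) N.
|a| = |F|/m = 1.547×10⁻¹⁵/3.322×10⁻²⁷ ≈ 4.66×10¹¹ m/s².

|a| ≈ 4.66×10¹¹ m/s²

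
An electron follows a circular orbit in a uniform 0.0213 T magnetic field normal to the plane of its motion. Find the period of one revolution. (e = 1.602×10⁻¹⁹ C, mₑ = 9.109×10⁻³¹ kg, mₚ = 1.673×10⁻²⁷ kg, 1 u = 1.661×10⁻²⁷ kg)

The cyclotron period depends only on m, q, B: T = 2πm/(|q|B).
T = 2π(9.109×10⁻³¹)/((1.602×10⁻¹⁹)(0.0213)) ≈ 1.68×10⁻⁹ s.

T ≈ 1.68×10⁻⁹ s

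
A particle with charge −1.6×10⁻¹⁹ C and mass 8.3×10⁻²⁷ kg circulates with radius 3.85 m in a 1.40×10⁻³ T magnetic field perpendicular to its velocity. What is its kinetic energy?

v = |q|Br/m, then KE = ½mv² = (qBr)²/(2m).
v = (1.6×10⁻¹⁹)(1.40×10⁻³)(3.85)/8.3×10⁻²⁷ ≈ 1.039×10⁵ m/s.
KE = ½(8.3×10⁻²⁷)(1.039×10⁵)² ≈ 4.48×10⁻¹⁷ J = 280 eV.

KE ≈ 280 eV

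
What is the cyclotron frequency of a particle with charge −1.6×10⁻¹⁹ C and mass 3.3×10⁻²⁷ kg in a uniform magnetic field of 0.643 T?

f ≈ 4.96×10⁶ Hz

f = |q|B/(2πm).
f = (1.6×10⁻¹⁹)(0.643)/(2π·3.3×10⁻²⁷) ≈ 4.96×10⁶ Hz.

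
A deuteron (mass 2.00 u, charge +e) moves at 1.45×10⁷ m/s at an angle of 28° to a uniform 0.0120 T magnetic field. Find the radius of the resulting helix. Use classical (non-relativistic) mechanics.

r ≈ 11.8 m

v⊥ = v sinθ = 1.45×10⁷·sin28° ≈ 6.807×10⁶ m/s.
r = m v⊥/(|q|B) = (3.322×10⁻²⁷)(6.807×10⁶)/((1.602×10⁻¹⁹)(0.0120)) ≈ 11.8 m.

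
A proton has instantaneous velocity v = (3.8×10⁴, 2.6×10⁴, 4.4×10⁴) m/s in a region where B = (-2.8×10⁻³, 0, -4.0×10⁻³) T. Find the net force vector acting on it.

F ≈ (-1.67×10⁻¹⁷, 4.61×10⁻¹⁸, 1.17×10⁻¹⁷) N

v×B = (-104, 28.8, 72.8) N/C.
F = q v×B = (1.602×10⁻¹⁹ C)·(-104, 28.8, 72.8) = (-1.67×10⁻¹⁷, 4.61×10⁻¹⁸, 1.17×10⁻¹⁷) N.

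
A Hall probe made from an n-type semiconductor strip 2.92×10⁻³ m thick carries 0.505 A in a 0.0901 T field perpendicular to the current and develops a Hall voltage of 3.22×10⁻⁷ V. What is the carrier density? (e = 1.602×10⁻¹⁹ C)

n ≈ 3.02×10²⁶ m⁻³

From V_H = IB/(n e t), n = IB/(V_H e t).
n = (0.505)(0.0901)/((3.22×10⁻⁷)(1.602×10⁻¹⁹)(2.92×10⁻³)) ≈ 3.02×10²⁶ m⁻³.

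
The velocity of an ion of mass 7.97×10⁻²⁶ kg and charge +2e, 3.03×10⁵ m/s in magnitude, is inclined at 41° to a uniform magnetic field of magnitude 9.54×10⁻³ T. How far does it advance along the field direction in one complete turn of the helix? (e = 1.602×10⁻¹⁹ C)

p ≈ 37.5 m

v∥ = v cosθ = 3.03×10⁵·cos41° ≈ 2.287×10⁵ m/s.
T = 2πm/(|q|B) = 2π(7.97×10⁻²⁶)/((3.204×10⁻¹⁹)(9.54×10⁻³)) ≈ 1.638×10⁻⁴ s.
pitch = v∥ T = (2.287×10⁵)(1.638×10⁻⁴) ≈ 37.5 m.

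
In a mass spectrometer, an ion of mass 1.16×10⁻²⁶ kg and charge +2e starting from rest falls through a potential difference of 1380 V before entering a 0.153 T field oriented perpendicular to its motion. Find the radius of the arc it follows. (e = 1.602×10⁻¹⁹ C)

Acceleration: |q|V = ½mv² ⇒ v = √(2|q|V/m) = √(2·3.204×10⁻¹⁹·1380/1.16×10⁻²⁶) ≈ 2.761×10⁵ m/s.
In the field: r = mv/(|q|B) = (1.16×10⁻²⁶)(2.761×10⁵)/((3.204×10⁻¹⁹)(0.153)) ≈ 0.0653 m.

r ≈ 0.0653 m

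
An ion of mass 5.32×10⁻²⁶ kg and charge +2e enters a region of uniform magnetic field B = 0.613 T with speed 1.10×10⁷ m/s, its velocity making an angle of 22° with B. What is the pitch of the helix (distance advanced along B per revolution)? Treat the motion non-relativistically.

v∥ = v cosθ = 1.10×10⁷·cos22° ≈ 1.020×10⁷ m/s.
T = 2πm/(|q|B) = 2π(5.32×10⁻²⁶)/((3.204×10⁻¹⁹)(0.613)) ≈ 1.702×10⁻⁶ s.
pitch = v∥ T = (1.020×10⁷)(1.702×10⁻⁶) ≈ 17.4 m.

p ≈ 17.4 m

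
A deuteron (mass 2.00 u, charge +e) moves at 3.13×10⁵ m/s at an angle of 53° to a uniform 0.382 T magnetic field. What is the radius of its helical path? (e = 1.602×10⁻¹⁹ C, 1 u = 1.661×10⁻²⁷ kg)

r ≈ 0.0136 m

v⊥ = v sinθ = 3.13×10⁵·sin53° ≈ 2.500×10⁵ m/s.
r = m v⊥/(|q|B) = (3.322×10⁻²⁷)(2.500×10⁵)/((1.602×10⁻¹⁹)(0.382)) ≈ 0.0136 m.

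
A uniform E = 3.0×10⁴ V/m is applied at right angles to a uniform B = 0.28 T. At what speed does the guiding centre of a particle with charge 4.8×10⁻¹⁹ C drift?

The steady drift has the magnetic force balancing the electric force, so v_d = E/B.
v_d = 3.0×10⁴/0.28 = 1.1×10⁵ m/s.

v_d ≈ 1.1×10⁵ m/s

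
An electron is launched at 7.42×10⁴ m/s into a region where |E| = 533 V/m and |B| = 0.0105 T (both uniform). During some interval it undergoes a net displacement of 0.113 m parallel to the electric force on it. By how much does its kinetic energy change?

ΔKE ≈ 9.65×10⁻¹⁸ J

The magnetic force is always ⟂ v and does no work; only the electric force changes KE.
ΔKE = F_E · d = |q|E d = (1.602×10⁻¹⁹)(533)(0.113) ≈ 9.65×10⁻¹⁸ J.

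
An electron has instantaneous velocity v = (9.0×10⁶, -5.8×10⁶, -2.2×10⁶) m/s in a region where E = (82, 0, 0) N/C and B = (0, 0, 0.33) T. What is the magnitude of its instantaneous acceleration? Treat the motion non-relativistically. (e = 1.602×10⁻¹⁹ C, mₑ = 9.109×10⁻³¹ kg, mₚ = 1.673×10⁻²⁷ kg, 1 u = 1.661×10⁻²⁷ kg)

|a| ≈ 6.21×10¹⁷ m/s²

v×B = (-1.91×10⁶, -2.97×10⁶, 0) N/C.
E + v×B = (-1.91×10⁶, -2.97×10⁶, 0) N/C.
F = q(E + v×B) = (−1.602×10⁻¹⁹ C)·(-1.91×10⁶, -2.97×10⁶, 0) = (3.07×10⁻¹³, 4.76×10⁻¹³, 0) N.
|a| = |F|/m = 5.660×10⁻¹³/9.109×10⁻³¹ ≈ 6.21×10¹⁷ m/s².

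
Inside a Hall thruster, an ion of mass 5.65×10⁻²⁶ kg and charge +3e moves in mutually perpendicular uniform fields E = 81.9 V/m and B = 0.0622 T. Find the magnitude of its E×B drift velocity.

In crossed fields the guiding centre drifts at v_d = |E×B|/B² = E/B, independent of charge and mass.
v_d = 81.9/0.0622 = 1320 m/s.

v_d ≈ 1320 m/s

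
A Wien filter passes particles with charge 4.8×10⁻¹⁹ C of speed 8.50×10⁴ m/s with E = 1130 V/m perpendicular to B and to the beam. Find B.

B = 0.0133 T

Balance of forces in the selector: qE = qvB ⇒ B = E/v.
B = 1130/8.50×10⁴ = 0.0133 T.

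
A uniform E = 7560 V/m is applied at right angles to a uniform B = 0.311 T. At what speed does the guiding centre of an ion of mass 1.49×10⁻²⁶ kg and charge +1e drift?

The E×B drift speed is v_d = E/B.
v_d = 7560/0.311 = 2.43×10⁴ m/s.

v_d ≈ 2.43×10⁴ m/s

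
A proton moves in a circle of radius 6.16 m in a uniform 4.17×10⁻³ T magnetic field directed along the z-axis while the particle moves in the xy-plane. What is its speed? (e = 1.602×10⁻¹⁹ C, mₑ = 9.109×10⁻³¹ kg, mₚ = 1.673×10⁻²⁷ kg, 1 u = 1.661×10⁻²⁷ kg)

v ≈ 2.46×10⁶ m/s

From |q|vB = mv²/r, v = |q|Br/m.
v = (1.602×10⁻¹⁹)(4.17×10⁻³)(6.16)/1.673×10⁻²⁷ ≈ 2.46×10⁶ m/s.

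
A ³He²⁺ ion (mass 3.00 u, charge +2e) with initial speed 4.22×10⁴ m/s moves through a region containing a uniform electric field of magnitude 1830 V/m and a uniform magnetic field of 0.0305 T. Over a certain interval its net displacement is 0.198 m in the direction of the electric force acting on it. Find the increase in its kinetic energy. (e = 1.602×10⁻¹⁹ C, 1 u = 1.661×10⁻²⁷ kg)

ΔKE ≈ 1.16×10⁻¹⁶ J

The magnetic force is always ⟂ v and does no work; only the electric force changes KE.
ΔKE = F_E · d = |q|E d = (3.204×10⁻¹⁹)(1830)(0.198) ≈ 1.16×10⁻¹⁶ J.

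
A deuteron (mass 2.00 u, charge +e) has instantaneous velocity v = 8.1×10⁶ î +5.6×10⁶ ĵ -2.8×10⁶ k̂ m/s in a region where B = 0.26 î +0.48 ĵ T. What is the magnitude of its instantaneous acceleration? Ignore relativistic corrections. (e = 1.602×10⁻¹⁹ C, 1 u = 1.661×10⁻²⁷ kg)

v×B = (1.34×10⁶, -7.28×10⁵, 2.43×10⁶) N/C.
F = q v×B = (1.602×10⁻¹⁹ C)·(1.34×10⁶, -7.28×10⁵, 2.43×10⁶) = (2.15×10⁻¹³, -1.17×10⁻¹³, 3.90×10⁻¹³) N.
|a| = |F|/m = 4.602×10⁻¹³/3.322×10⁻²⁷ ≈ 1.39×10¹⁴ m/s².

|a| ≈ 1.39×10¹⁴ m/s²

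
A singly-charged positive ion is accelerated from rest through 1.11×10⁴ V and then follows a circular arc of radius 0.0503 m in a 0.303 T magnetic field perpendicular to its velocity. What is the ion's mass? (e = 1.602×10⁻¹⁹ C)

Combine |q|V = ½mv² and r = mv/(|q|B): eliminate v to get m = qB²r²/(2V).
m = (1.602×10⁻¹⁹)(0.303)²(0.0503)²/(2·1.11×10⁴) ≈ 1.68×10⁻²⁷ kg.

m ≈ 1.68×10⁻²⁷ kg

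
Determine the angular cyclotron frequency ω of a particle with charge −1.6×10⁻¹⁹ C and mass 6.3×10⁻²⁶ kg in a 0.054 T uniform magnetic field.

ω ≈ 1.4×10⁵ rad/s

ω = |q|B/m.
ω = (1.6×10⁻¹⁹)(0.054)/6.3×10⁻²⁶ ≈ 1.4×10⁵ rad/s.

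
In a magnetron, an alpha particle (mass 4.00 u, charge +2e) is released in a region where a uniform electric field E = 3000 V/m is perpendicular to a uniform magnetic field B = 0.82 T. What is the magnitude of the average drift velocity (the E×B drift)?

The E×B drift speed is v_d = E/B.
v_d = 3000/0.82 = 3700 m/s.

v_d ≈ 3700 m/s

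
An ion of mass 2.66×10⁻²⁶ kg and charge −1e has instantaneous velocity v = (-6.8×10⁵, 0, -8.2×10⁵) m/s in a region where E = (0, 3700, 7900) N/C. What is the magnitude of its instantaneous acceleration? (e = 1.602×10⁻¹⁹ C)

|a| ≈ 5.25×10¹⁰ m/s²

Only an electric field acts, so F = qE = (−1.602×10⁻¹⁹ C)·(0, 3700, 7900) = (0, -5.93×10⁻¹⁶, -1.27×10⁻¹⁵) N.
|a| = |F|/m = 1.398×10⁻¹⁵/2.66×10⁻²⁶ ≈ 5.25×10¹⁰ m/s².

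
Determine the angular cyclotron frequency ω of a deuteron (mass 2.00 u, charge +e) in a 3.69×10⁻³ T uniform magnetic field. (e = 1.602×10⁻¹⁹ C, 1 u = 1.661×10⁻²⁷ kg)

ω ≈ 1.78×10⁵ rad/s

ω = |q|B/m.
ω = (1.602×10⁻¹⁹)(3.69×10⁻³)/3.322×10⁻²⁷ ≈ 1.78×10⁵ rad/s.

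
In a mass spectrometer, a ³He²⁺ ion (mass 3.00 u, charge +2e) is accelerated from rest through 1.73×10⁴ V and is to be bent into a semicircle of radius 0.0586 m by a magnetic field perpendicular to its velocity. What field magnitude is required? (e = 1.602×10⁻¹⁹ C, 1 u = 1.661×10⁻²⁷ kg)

v = √(2|q|V/m) = √(2·3.204×10⁻¹⁹·1.73×10⁴/4.983×10⁻²⁷) ≈ 1.492×10⁶ m/s.
B = mv/(|q|r) = (4.983×10⁻²⁷)(1.492×10⁶)/((3.204×10⁻¹⁹)(0.0586)) ≈ 0.396 T.

B ≈ 0.396 T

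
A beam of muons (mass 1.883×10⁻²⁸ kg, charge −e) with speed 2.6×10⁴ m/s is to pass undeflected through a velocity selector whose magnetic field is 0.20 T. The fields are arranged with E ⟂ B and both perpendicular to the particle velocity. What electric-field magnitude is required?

E = 5200 V/m

For straight-line motion qE = qvB, so E = vB.
E = 2.6×10⁴ × 0.20 = 5200 V/m.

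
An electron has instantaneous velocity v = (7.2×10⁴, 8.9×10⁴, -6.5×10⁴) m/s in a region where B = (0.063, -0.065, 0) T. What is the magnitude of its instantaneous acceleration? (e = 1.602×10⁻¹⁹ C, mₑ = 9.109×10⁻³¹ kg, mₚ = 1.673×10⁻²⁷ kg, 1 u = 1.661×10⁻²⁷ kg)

v×B = (-4220, -4100, -1.03×10⁴) N/C.
F = q v×B = (−1.602×10⁻¹⁹ C)·(-4220, -4100, -1.03×10⁴) = (6.77×10⁻¹⁶, 6.56×10⁻¹⁶, 1.65×10⁻¹⁵) N.
|a| = |F|/m = 1.899×10⁻¹⁵/9.109×10⁻³¹ ≈ 2.08×10¹⁵ m/s².

|a| ≈ 2.08×10¹⁵ m/s²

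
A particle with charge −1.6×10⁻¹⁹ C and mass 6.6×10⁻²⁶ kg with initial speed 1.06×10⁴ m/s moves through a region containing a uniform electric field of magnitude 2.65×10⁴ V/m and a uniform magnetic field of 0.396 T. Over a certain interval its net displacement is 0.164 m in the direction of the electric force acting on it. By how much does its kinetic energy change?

ΔKE ≈ 6.95×10⁻¹⁶ J

The magnetic force is always ⟂ v and does no work; only the electric force changes KE.
ΔKE = F_E · d = |q|E d = (1.6×10⁻¹⁹)(2.65×10⁴)(0.164) ≈ 6.95×10⁻¹⁶ J.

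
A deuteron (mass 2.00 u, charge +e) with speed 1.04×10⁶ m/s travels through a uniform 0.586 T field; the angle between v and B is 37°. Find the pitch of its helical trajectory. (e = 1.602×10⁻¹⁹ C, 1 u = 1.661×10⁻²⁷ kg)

p ≈ 0.185 m

v∥ = v cosθ = 1.04×10⁶·cos37° ≈ 8.306×10⁵ m/s.
T = 2πm/(|q|B) = 2π(3.322×10⁻²⁷)/((1.602×10⁻¹⁹)(0.586)) ≈ 2.223×10⁻⁷ s.
pitch = v∥ T = (8.306×10⁵)(2.223×10⁻⁷) ≈ 0.185 m.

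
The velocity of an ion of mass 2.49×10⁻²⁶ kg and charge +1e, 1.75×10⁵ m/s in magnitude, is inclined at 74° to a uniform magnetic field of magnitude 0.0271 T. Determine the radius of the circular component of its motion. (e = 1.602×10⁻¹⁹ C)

r ≈ 0.965 m

v⊥ = v sinθ = 1.75×10⁵·sin74° ≈ 1.682×10⁵ m/s.
r = m v⊥/(|q|B) = (2.49×10⁻²⁶)(1.682×10⁵)/((1.602×10⁻¹⁹)(0.0271)) ≈ 0.965 m.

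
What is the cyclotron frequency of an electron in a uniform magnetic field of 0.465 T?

f ≈ 1.30×10¹⁰ Hz

f = |q|B/(2πm).
f = (1.602×10⁻¹⁹)(0.465)/(2π·9.109×10⁻³¹) ≈ 1.30×10¹⁰ Hz.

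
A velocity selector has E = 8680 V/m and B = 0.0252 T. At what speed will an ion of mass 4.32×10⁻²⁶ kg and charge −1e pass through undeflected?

For undeflected motion the electric and magnetic forces balance: qE = qvB.
v = E/B = 8680/0.0252 = 3.44×10⁵ m/s.
The result is independent of the particle's charge and mass.

v = 3.44×10⁵ m/s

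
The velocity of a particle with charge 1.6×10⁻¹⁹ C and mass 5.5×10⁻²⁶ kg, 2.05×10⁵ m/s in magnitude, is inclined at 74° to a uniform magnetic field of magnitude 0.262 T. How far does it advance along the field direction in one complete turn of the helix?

p ≈ 0.466 m

v∥ = v cosθ = 2.05×10⁵·cos74° ≈ 5.651×10⁴ m/s.
T = 2πm/(|q|B) = 2π(5.5×10⁻²⁶)/((1.6×10⁻¹⁹)(0.262)) ≈ 8.244×10⁻⁶ s.
pitch = v∥ T = (5.651×10⁴)(8.244×10⁻⁶) ≈ 0.466 m.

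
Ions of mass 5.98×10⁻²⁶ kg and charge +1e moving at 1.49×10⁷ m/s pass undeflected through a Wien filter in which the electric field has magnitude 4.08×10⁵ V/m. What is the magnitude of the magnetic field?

Balance of forces in the selector: qE = qvB ⇒ B = E/v.
B = 4.08×10⁵/1.49×10⁷ = 0.0274 T.

B = 0.0274 T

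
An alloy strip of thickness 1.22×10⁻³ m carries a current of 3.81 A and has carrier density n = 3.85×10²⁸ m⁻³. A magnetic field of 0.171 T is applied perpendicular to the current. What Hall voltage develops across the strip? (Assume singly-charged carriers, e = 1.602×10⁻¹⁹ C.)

V_H ≈ 8.66×10⁻⁸ V

V_H = IB/(n e t).
V_H = (3.81)(0.171)/((3.85×10²⁸)(1.602×10⁻¹⁹)(1.22×10⁻³)) ≈ 8.66×10⁻⁸ V.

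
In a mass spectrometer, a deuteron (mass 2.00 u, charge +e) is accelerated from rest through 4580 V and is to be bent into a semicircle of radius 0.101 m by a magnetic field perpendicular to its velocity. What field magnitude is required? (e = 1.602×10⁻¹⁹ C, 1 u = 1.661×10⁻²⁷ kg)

v = √(2|q|V/m) = √(2·1.602×10⁻¹⁹·4580/3.322×10⁻²⁷) ≈ 6.646×10⁵ m/s.
B = mv/(|q|r) = (3.322×10⁻²⁷)(6.646×10⁵)/((1.602×10⁻¹⁹)(0.101)) ≈ 0.136 T.

B ≈ 0.136 T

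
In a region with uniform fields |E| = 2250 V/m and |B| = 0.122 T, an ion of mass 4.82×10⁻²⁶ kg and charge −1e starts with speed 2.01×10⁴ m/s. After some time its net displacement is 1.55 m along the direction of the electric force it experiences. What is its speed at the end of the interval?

v_f ≈ 1.54×10⁵ m/s

B does no work; ΔKE = |q|E d.
½mv_f² = ½mv₀² + |q|Ed = ½(4.82×10⁻²⁶)(2.01×10⁴)² + (1.602×10⁻¹⁹)(2250)(1.55) ≈ 9.737×10⁻¹⁸ J + 5.587×10⁻¹⁶ J ≈ 5.684×10⁻¹⁶ J.
v_f = √(2·5.684×10⁻¹⁶/4.82×10⁻²⁶) ≈ 1.54×10⁵ m/s.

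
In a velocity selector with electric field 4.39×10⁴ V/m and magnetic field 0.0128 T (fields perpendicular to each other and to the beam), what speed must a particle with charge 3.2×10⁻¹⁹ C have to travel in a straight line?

For undeflected motion the electric and magnetic forces balance: qE = qvB.
v = E/B = 4.39×10⁴/0.0128 = 3.43×10⁶ m/s.
The result is independent of the particle's charge and mass.

v = 3.43×10⁶ m/s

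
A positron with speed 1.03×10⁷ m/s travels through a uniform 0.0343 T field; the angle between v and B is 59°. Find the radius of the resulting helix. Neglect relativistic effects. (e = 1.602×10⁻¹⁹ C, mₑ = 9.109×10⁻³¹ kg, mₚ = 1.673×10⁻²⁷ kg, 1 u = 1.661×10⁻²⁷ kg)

r ≈ 1.46×10⁻³ m

v⊥ = v sinθ = 1.03×10⁷·sin59° ≈ 8.829×10⁶ m/s.
r = m v⊥/(|q|B) = (9.109×10⁻³¹)(8.829×10⁶)/((1.602×10⁻¹⁹)(0.0343)) ≈ 1.46×10⁻³ m.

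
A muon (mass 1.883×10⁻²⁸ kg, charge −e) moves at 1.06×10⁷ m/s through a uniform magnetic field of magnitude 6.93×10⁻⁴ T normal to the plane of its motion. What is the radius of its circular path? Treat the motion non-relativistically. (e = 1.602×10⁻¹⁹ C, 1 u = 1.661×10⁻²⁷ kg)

The magnetic force provides the centripetal force: |q|vB = mv²/r.
r = mv/(|q|B) = (1.883×10⁻²⁸)(1.06×10⁷)/((1.602×10⁻¹⁹)(6.93×10⁻⁴)) ≈ 18.0 m.

r ≈ 18.0 m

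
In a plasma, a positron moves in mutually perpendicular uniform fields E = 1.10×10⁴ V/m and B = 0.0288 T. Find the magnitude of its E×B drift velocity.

In crossed fields the guiding centre drifts at v_d = |E×B|/B² = E/B, independent of charge and mass.
v_d = 1.10×10⁴/0.0288 = 3.82×10⁵ m/s.

v_d ≈ 3.82×10⁵ m/s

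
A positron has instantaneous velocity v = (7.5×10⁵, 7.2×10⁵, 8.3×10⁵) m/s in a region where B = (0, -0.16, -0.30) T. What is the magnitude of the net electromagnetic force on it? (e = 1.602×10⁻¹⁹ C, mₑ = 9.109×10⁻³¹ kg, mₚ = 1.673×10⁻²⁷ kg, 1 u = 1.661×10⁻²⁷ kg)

|F| ≈ 4.30×10⁻¹⁴ N

v×B = (-8.32×10⁴, 2.25×10⁵, -1.20×10⁵) N/C.
F = q v×B = (1.602×10⁻¹⁹ C)·(-8.32×10⁴, 2.25×10⁵, -1.20×10⁵) = (-1.33×10⁻¹⁴, 3.60×10⁻¹⁴, -1.92×10⁻¹⁴) N.
|F| = 4.30×10⁻¹⁴ N.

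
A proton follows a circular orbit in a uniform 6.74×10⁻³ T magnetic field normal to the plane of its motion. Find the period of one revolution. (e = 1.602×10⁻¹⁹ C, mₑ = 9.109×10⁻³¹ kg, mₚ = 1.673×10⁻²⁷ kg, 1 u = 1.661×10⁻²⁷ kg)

The cyclotron period depends only on m, q, B: T = 2πm/(|q|B).
T = 2π(1.673×10⁻²⁷)/((1.602×10⁻¹⁹)(6.74×10⁻³)) ≈ 9.74×10⁻⁶ s.

T ≈ 9.74×10⁻⁶ s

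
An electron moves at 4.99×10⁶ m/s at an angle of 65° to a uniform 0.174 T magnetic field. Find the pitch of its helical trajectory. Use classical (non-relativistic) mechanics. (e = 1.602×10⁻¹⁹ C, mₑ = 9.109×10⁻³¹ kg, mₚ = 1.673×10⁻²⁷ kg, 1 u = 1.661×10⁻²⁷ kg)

v∥ = v cosθ = 4.99×10⁶·cos65° ≈ 2.109×10⁶ m/s.
T = 2πm/(|q|B) = 2π(9.109×10⁻³¹)/((1.602×10⁻¹⁹)(0.174)) ≈ 2.053×10⁻¹⁰ s.
pitch = v∥ T = (2.109×10⁶)(2.053×10⁻¹⁰) ≈ 4.33×10⁻⁴ m.

p ≈ 4.33×10⁻⁴ m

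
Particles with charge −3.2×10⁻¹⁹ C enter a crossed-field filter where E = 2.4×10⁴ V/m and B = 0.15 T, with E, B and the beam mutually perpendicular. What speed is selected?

For undeflected motion the electric and magnetic forces balance: qE = qvB.
v = E/B = 2.4×10⁴/0.15 = 1.6×10⁵ m/s.

v = 1.6×10⁵ m/s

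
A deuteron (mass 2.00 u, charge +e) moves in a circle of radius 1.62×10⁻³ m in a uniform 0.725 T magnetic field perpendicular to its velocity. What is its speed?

From |q|vB = mv²/r, v = |q|Br/m.
v = (1.602×10⁻¹⁹)(0.725)(1.62×10⁻³)/3.322×10⁻²⁷ ≈ 5.66×10⁴ m/s.

v ≈ 5.66×10⁴ m/s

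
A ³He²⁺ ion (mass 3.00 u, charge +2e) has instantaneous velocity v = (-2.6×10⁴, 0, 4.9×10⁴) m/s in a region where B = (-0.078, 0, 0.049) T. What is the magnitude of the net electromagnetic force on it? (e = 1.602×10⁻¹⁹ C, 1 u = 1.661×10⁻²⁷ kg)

|F| ≈ 8.16×10⁻¹⁶ N

v×B = (0, -2550, 0) N/C.
F = q v×B = (3.204×10⁻¹⁹ C)·(0, -2550, 0) = (0, -8.16×10⁻¹⁶, 0) N.
|F| = 8.16×10⁻¹⁶ N.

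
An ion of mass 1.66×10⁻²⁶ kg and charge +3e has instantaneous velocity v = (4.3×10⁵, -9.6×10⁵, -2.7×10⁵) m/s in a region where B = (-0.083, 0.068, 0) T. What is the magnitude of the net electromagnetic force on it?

|F| ≈ 2.80×10⁻¹⁴ N

v×B = (1.84×10⁴, 2.24×10⁴, -5.04×10⁴) N/C.
F = q v×B = (4.806×10⁻¹⁹ C)·(1.84×10⁴, 2.24×10⁴, -5.04×10⁴) = (8.82×10⁻¹⁵, 1.08×10⁻¹⁴, -2.42×10⁻¹⁴) N.
|F| = 2.80×10⁻¹⁴ N.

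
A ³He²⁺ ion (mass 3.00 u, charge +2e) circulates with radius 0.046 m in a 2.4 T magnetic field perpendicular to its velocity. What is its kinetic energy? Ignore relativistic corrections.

KE ≈ 1.3×10⁻¹³ J

v = |q|Br/m, then KE = ½mv² = (qBr)²/(2m).
v = (3.204×10⁻¹⁹)(2.4)(0.046)/4.983×10⁻²⁷ ≈ 7.099×10⁶ m/s.
KE = ½(4.983×10⁻²⁷)(7.099×10⁶)² ≈ 1.3×10⁻¹³ J.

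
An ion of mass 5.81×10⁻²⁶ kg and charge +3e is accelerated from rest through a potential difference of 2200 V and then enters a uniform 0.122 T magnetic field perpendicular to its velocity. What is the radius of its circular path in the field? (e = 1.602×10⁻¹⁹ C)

Acceleration: |q|V = ½mv² ⇒ v = √(2|q|V/m) = √(2·4.806×10⁻¹⁹·2200/5.81×10⁻²⁶) ≈ 1.908×10⁵ m/s.
In the field: r = mv/(|q|B) = (5.81×10⁻²⁶)(1.908×10⁵)/((4.806×10⁻¹⁹)(0.122)) ≈ 0.189 m.

r ≈ 0.189 m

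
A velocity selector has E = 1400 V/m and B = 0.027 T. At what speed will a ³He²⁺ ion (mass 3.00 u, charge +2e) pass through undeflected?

v = 5.2×10⁴ m/s

For undeflected motion the electric and magnetic forces balance: qE = qvB.
v = E/B = 1400/0.027 = 5.2×10⁴ m/s.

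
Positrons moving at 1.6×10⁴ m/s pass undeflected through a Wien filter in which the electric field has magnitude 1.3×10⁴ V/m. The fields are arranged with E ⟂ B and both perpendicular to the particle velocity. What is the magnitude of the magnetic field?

B = 0.81 T

Balance of forces in the selector: qE = qvB ⇒ B = E/v.
B = 1.3×10⁴/1.6×10⁴ = 0.81 T.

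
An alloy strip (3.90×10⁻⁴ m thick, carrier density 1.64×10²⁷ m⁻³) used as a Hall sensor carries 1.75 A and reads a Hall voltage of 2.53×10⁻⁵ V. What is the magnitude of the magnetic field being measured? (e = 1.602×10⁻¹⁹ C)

B ≈ 1.48 T

From V_H = IB/(n e t), B = V_H n e t / I.
B = (2.53×10⁻⁵)(1.64×10²⁷)(1.602×10⁻¹⁹)(3.90×10⁻⁴)/1.75 ≈ 1.48 T.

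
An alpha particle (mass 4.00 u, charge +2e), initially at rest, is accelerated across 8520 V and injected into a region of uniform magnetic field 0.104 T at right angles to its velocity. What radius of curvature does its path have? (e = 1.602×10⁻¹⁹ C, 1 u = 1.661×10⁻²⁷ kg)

Acceleration: |q|V = ½mv² ⇒ v = √(2|q|V/m) = √(2·3.204×10⁻¹⁹·8520/6.644×10⁻²⁷) ≈ 9.065×10⁵ m/s.
In the field: r = mv/(|q|B) = (6.644×10⁻²⁷)(9.065×10⁵)/((3.204×10⁻¹⁹)(0.104)) ≈ 0.181 m.

r ≈ 0.181 m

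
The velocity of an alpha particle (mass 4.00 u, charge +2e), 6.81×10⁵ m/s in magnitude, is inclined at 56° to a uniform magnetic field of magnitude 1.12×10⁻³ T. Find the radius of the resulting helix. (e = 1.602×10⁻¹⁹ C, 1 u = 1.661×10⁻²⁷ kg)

v⊥ = v sinθ = 6.81×10⁵·sin56° ≈ 5.646×10⁵ m/s.
r = m v⊥/(|q|B) = (6.644×10⁻²⁷)(5.646×10⁵)/((3.204×10⁻¹⁹)(1.12×10⁻³)) ≈ 10.5 m.

r ≈ 10.5 m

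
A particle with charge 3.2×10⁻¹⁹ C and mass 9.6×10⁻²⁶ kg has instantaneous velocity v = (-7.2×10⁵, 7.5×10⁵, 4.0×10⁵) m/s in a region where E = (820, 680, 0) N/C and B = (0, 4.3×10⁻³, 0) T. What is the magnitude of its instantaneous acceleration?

v×B = (-1720, 0, -3100) N/C.
E + v×B = (-900, 680, -3100) N/C.
F = q(E + v×B) = (3.2×10⁻¹⁹ C)·(-900, 680, -3100) = (-2.88×10⁻¹⁶, 2.18×10⁻¹⁶, -9.91×10⁻¹⁶) N.
|a| = |F|/m = 1.054×10⁻¹⁵/9.6×10⁻²⁶ ≈ 1.10×10¹⁰ m/s².

|a| ≈ 1.10×10¹⁰ m/s²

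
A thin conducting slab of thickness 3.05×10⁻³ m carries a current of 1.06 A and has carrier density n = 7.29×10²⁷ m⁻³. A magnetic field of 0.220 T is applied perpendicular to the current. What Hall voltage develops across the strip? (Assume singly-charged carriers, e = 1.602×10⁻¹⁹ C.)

V_H ≈ 6.55×10⁻⁸ V

V_H = IB/(n e t).
V_H = (1.06)(0.220)/((7.29×10²⁷)(1.602×10⁻¹⁹)(3.05×10⁻³)) ≈ 6.55×10⁻⁸ V.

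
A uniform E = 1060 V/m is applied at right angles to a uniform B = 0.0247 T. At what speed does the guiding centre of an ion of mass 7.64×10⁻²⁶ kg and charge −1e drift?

v_d ≈ 4.29×10⁴ m/s

In crossed fields the guiding centre drifts at v_d = |E×B|/B² = E/B, independent of charge and mass.
v_d = 1060/0.0247 = 4.29×10⁴ m/s.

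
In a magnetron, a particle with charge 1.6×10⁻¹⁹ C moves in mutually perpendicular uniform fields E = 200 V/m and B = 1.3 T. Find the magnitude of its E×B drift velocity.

v_d ≈ 150 m/s

The E×B drift speed is v_d = E/B.
v_d = 200/1.3 = 150 m/s.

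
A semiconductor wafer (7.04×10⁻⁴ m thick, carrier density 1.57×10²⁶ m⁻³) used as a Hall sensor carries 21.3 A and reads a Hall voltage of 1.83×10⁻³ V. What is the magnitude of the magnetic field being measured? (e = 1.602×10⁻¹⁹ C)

From V_H = IB/(n e t), B = V_H n e t / I.
B = (1.83×10⁻³)(1.57×10²⁶)(1.602×10⁻¹⁹)(7.04×10⁻⁴)/21.3 ≈ 1.52 T.

B ≈ 1.52 T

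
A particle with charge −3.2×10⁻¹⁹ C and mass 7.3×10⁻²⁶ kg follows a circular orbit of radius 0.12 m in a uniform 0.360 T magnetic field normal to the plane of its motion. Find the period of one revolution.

T ≈ 3.98×10⁻⁶ s

The cyclotron period depends only on m, q, B: T = 2πm/(|q|B).
T = 2π(7.3×10⁻²⁶)/((3.2×10⁻¹⁹)(0.360)) ≈ 3.98×10⁻⁶ s.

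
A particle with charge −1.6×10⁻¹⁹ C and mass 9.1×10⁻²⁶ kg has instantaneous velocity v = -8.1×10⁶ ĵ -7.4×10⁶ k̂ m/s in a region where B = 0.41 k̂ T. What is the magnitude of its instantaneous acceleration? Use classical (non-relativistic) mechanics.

v×B = (-3.32×10⁶, 0, 0) N/C.
F = q v×B = (−1.6×10⁻¹⁹ C)·(-3.32×10⁶, 0, 0) = (5.31×10⁻¹³, 0, 0) N.
|a| = |F|/m = 5.314×10⁻¹³/9.1×10⁻²⁶ ≈ 5.84×10¹² m/s².

|a| ≈ 5.84×10¹² m/s²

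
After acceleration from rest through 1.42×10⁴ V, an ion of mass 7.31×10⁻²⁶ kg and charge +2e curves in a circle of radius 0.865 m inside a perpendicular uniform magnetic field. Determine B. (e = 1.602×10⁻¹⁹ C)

B ≈ 0.0931 T

v = √(2|q|V/m) = √(2·3.204×10⁻¹⁹·1.42×10⁴/7.31×10⁻²⁶) ≈ 3.528×10⁵ m/s.
B = mv/(|q|r) = (7.31×10⁻²⁶)(3.528×10⁵)/((3.204×10⁻¹⁹)(0.865)) ≈ 0.0931 T.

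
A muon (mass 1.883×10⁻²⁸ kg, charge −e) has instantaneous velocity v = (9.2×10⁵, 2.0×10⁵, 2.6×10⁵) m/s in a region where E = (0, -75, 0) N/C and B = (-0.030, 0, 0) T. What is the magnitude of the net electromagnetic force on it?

|F| ≈ 1.59×10⁻¹⁵ N

v×B = (0, -7800, 6000) N/C.
E + v×B = (0, -7880, 6000) N/C.
F = q(E + v×B) = (−1.602×10⁻¹⁹ C)·(0, -7880, 6000) = (0, 1.26×10⁻¹⁵, -9.61×10⁻¹⁶) N.
|F| = 1.59×10⁻¹⁵ N.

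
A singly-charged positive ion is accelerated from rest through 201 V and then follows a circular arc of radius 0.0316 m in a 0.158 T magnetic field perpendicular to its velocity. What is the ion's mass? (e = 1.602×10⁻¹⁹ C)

Combine |q|V = ½mv² and r = mv/(|q|B): eliminate v to get m = qB²r²/(2V).
m = (1.602×10⁻¹⁹)(0.158)²(0.0316)²/(2·201) ≈ 9.93×10⁻²⁷ kg.

m ≈ 9.93×10⁻²⁷ kg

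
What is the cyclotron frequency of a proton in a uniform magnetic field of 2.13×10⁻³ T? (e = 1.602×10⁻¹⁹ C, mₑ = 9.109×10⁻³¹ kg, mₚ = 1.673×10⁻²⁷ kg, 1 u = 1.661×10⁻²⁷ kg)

f = |q|B/(2πm).
f = (1.602×10⁻¹⁹)(2.13×10⁻³)/(2π·1.673×10⁻²⁷) ≈ 3.25×10⁴ Hz.

f ≈ 3.25×10⁴ Hz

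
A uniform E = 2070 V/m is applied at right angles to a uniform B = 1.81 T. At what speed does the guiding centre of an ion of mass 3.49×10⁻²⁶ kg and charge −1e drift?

v_d ≈ 1140 m/s

In crossed fields the guiding centre drifts at v_d = |E×B|/B² = E/B, independent of charge and mass.
v_d = 2070/1.81 = 1140 m/s.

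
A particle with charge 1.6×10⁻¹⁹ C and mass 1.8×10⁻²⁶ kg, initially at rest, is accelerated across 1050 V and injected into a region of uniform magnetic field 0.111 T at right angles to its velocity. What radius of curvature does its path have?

r ≈ 0.138 m

Acceleration: |q|V = ½mv² ⇒ v = √(2|q|V/m) = √(2·1.6×10⁻¹⁹·1050/1.8×10⁻²⁶) ≈ 1.366×10⁵ m/s.
In the field: r = mv/(|q|B) = (1.8×10⁻²⁶)(1.366×10⁵)/((1.6×10⁻¹⁹)(0.111)) ≈ 0.138 m.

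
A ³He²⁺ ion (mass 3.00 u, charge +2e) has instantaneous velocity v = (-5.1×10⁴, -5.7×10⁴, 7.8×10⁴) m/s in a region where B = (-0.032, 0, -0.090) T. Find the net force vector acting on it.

F ≈ (1.64×10⁻¹⁵, -2.27×10⁻¹⁵, -5.84×10⁻¹⁶) N

v×B = (5130, -7090, -1820) N/C.
F = q v×B = (3.204×10⁻¹⁹ C)·(5130, -7090, -1820) = (1.64×10⁻¹⁵, -2.27×10⁻¹⁵, -5.84×10⁻¹⁶) N.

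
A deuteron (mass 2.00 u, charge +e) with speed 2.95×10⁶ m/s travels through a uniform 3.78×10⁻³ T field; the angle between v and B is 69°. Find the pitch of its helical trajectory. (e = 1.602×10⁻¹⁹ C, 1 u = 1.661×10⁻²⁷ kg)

p ≈ 36.4 m

v∥ = v cosθ = 2.95×10⁶·cos69° ≈ 1.057×10⁶ m/s.
T = 2πm/(|q|B) = 2π(3.322×10⁻²⁷)/((1.602×10⁻¹⁹)(3.78×10⁻³)) ≈ 3.447×10⁻⁵ s.
pitch = v∥ T = (1.057×10⁶)(3.447×10⁻⁵) ≈ 36.4 m.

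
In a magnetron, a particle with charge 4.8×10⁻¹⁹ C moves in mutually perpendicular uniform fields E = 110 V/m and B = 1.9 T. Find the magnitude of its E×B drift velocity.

v_d ≈ 58 m/s

The E×B drift speed is v_d = E/B.
v_d = 110/1.9 = 58 m/s.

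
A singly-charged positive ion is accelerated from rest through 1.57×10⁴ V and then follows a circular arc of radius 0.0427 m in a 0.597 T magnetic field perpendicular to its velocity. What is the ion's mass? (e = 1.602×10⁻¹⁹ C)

m ≈ 3.32×10⁻²⁷ kg

Combine |q|V = ½mv² and r = mv/(|q|B): eliminate v to get m = qB²r²/(2V).
m = (1.602×10⁻¹⁹)(0.597)²(0.0427)²/(2·1.57×10⁴) ≈ 3.32×10⁻²⁷ kg.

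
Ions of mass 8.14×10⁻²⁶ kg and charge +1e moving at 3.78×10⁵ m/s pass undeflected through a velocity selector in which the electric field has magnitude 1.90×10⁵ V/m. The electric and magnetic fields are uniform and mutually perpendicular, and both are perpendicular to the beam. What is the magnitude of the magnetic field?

B = 0.503 T

Balance of forces in the selector: qE = qvB ⇒ B = E/v.
B = 1.90×10⁵/3.78×10⁵ = 0.503 T.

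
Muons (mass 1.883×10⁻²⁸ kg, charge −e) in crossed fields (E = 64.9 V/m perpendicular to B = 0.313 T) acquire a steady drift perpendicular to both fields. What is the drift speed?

The steady drift has the magnetic force balancing the electric force, so v_d = E/B.
v_d = 64.9/0.313 = 207 m/s.

v_d ≈ 207 m/s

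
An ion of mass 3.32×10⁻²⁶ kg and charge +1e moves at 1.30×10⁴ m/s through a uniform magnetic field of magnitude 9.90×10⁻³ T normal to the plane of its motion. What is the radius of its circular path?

r ≈ 0.272 m

The magnetic force provides the centripetal force: |q|vB = mv²/r.
r = mv/(|q|B) = (3.32×10⁻²⁶)(1.30×10⁴)/((1.602×10⁻¹⁹)(9.90×10⁻³)) ≈ 0.272 m.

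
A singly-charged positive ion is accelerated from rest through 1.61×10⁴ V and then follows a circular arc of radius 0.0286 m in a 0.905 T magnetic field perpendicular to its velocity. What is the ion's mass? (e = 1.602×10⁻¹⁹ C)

m ≈ 3.33×10⁻²⁷ kg

Combine |q|V = ½mv² and r = mv/(|q|B): eliminate v to get m = qB²r²/(2V).
m = (1.602×10⁻¹⁹)(0.905)²(0.0286)²/(2·1.61×10⁴) ≈ 3.33×10⁻²⁷ kg.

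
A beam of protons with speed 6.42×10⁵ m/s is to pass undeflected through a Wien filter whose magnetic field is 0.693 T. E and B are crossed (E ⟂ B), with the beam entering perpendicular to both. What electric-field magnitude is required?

For straight-line motion qE = qvB, so E = vB.
E = 6.42×10⁵ × 0.693 = 4.45×10⁵ V/m.

E = 4.45×10⁵ V/m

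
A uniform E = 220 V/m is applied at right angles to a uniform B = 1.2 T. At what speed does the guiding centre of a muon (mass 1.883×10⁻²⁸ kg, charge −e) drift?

The steady drift has the magnetic force balancing the electric force, so v_d = E/B.
v_d = 220/1.2 = 180 m/s.

v_d ≈ 180 m/s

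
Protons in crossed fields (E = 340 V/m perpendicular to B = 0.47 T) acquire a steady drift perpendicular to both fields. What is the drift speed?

The E×B drift speed is v_d = E/B.
v_d = 340/0.47 = 720 m/s.

v_d ≈ 720 m/s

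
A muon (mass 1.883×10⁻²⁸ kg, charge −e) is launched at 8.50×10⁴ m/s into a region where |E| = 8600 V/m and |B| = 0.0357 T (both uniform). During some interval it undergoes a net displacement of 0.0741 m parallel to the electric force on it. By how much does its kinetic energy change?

The magnetic force is always ⟂ v and does no work; only the electric force changes KE.
ΔKE = F_E · d = |q|E d = (1.602×10⁻¹⁹)(8600)(0.0741) ≈ 1.02×10⁻¹⁶ J.

ΔKE ≈ 1.02×10⁻¹⁶ J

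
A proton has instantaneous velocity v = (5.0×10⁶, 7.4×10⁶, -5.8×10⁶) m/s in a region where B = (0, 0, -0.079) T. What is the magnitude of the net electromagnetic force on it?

v×B = (-5.85×10⁵, 3.95×10⁵, 0) N/C.
F = q v×B = (1.602×10⁻¹⁹ C)·(-5.85×10⁵, 3.95×10⁵, 0) = (-9.37×10⁻¹⁴, 6.33×10⁻¹⁴, 0) N.
|F| = 1.13×10⁻¹³ N.

|F| ≈ 1.13×10⁻¹³ N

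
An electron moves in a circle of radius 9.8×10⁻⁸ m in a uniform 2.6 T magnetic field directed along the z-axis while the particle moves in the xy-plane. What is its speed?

From |q|vB = mv²/r, v = |q|Br/m.
v = (1.602×10⁻¹⁹)(2.6)(9.8×10⁻⁸)/9.109×10⁻³¹ ≈ 4.5×10⁴ m/s.

v ≈ 4.5×10⁴ m/s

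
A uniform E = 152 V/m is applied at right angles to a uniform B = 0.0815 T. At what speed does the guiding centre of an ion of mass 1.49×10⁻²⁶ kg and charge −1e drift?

The steady drift has the magnetic force balancing the electric force, so v_d = E/B.
v_d = 152/0.0815 = 1870 m/s.

v_d ≈ 1870 m/s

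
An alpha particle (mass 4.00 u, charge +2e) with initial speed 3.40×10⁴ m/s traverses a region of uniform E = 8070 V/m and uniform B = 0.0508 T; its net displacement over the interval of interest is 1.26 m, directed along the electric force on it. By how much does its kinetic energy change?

The magnetic force is always ⟂ v and does no work; only the electric force changes KE.
ΔKE = F_E · d = |q|E d = (3.204×10⁻¹⁹)(8070)(1.26) ≈ 3.26×10⁻¹⁵ J.

ΔKE ≈ 3.26×10⁻¹⁵ J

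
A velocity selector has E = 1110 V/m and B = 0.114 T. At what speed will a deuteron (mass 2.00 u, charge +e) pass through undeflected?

v = 9740 m/s

Zero net Lorentz force requires |qE| = |q v×B|, i.e. E = vB.
v = E/B = 1110/0.114 = 9740 m/s.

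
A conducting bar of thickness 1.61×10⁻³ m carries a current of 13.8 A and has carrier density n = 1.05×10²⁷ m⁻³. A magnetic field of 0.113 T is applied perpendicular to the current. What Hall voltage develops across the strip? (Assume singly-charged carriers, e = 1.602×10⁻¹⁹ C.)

V_H ≈ 5.76×10⁻⁶ V

V_H = IB/(n e t).
V_H = (13.8)(0.113)/((1.05×10²⁷)(1.602×10⁻¹⁹)(1.61×10⁻³)) ≈ 5.76×10⁻⁶ V.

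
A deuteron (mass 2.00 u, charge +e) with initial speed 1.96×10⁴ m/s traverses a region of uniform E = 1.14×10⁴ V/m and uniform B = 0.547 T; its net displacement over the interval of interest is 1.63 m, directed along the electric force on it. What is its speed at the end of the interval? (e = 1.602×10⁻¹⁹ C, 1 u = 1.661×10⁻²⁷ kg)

v_f ≈ 1.34×10⁶ m/s

B does no work; ΔKE = |q|E d.
½mv_f² = ½mv₀² + |q|Ed = ½(3.322×10⁻²⁷)(1.96×10⁴)² + (1.602×10⁻¹⁹)(1.14×10⁴)(1.63) ≈ 6.381×10⁻¹⁹ J + 2.977×10⁻¹⁵ J ≈ 2.977×10⁻¹⁵ J.
v_f = √(2·2.977×10⁻¹⁵/3.322×10⁻²⁷) ≈ 1.34×10⁶ m/s.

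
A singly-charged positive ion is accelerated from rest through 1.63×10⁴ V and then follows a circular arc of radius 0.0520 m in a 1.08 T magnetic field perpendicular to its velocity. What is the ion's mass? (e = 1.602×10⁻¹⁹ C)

m ≈ 1.55×10⁻²⁶ kg

Combine |q|V = ½mv² and r = mv/(|q|B): eliminate v to get m = qB²r²/(2V).
m = (1.602×10⁻¹⁹)(1.08)²(0.0520)²/(2·1.63×10⁴) ≈ 1.55×10⁻²⁶ kg.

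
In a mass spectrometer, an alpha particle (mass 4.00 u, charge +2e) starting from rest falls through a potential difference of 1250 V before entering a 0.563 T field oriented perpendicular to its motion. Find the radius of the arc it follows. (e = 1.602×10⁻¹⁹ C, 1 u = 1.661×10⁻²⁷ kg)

Acceleration: |q|V = ½mv² ⇒ v = √(2|q|V/m) = √(2·3.204×10⁻¹⁹·1250/6.644×10⁻²⁷) ≈ 3.472×10⁵ m/s.
In the field: r = mv/(|q|B) = (6.644×10⁻²⁷)(3.472×10⁵)/((3.204×10⁻¹⁹)(0.563)) ≈ 0.0128 m.

r ≈ 0.0128 m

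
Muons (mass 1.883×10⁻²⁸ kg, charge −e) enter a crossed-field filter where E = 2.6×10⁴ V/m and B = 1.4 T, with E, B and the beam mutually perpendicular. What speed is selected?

v = 1.9×10⁴ m/s

For undeflected motion the electric and magnetic forces balance: qE = qvB.
v = E/B = 2.6×10⁴/1.4 = 1.9×10⁴ m/s.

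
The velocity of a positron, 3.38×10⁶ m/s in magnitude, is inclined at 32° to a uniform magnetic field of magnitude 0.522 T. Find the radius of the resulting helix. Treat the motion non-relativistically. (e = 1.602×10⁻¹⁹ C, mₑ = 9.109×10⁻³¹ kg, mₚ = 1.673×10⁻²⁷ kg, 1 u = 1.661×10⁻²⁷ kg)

r ≈ 1.95×10⁻⁵ m

v⊥ = v sinθ = 3.38×10⁶·sin32° ≈ 1.791×10⁶ m/s.
r = m v⊥/(|q|B) = (9.109×10⁻³¹)(1.791×10⁶)/((1.602×10⁻¹⁹)(0.522)) ≈ 1.95×10⁻⁵ m.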